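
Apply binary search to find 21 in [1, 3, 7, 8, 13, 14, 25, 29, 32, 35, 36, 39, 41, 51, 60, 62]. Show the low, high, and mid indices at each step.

Binary search for 21 in [1, 3, 7, 8, 13, 14, 25, 29, 32, 35, 36, 39, 41, 51, 60, 62]:

lo=0, hi=15, mid=7, arr[mid]=29 -> 29 > 21, search left half
lo=0, hi=6, mid=3, arr[mid]=8 -> 8 < 21, search right half
lo=4, hi=6, mid=5, arr[mid]=14 -> 14 < 21, search right half
lo=6, hi=6, mid=6, arr[mid]=25 -> 25 > 21, search left half
lo=6 > hi=5, target 21 not found

Binary search determines that 21 is not in the array after 4 comparisons. The search space was exhausted without finding the target.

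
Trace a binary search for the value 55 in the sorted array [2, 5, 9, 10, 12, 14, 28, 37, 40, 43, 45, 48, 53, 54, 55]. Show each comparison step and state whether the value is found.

Binary search for 55 in [2, 5, 9, 10, 12, 14, 28, 37, 40, 43, 45, 48, 53, 54, 55]:

lo=0, hi=14, mid=7, arr[mid]=37 -> 37 < 55, search right half
lo=8, hi=14, mid=11, arr[mid]=48 -> 48 < 55, search right half
lo=12, hi=14, mid=13, arr[mid]=54 -> 54 < 55, search right half
lo=14, hi=14, mid=14, arr[mid]=55 -> Found target at index 14!

Binary search finds 55 at index 14 after 4 comparisons. The search repeatedly halves the search space by comparing with the middle element.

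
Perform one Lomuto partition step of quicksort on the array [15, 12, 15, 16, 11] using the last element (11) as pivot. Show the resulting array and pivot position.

Lomuto partition with pivot = 11:

Initial array: [15, 12, 15, 16, 11]

arr[0]=15 > 11: no swap
arr[1]=12 > 11: no swap
arr[2]=15 > 11: no swap
arr[3]=16 > 11: no swap

Place pivot at position 0: [11, 12, 15, 16, 15]
Pivot position: 0

After partitioning with pivot 11, the array becomes [11, 12, 15, 16, 15]. The pivot is placed at index 0. All elements to the left of the pivot are <= 11, and all elements to the right are > 11.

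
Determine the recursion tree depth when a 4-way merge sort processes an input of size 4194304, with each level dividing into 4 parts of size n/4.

For divide and conquer with division factor 4:

Problem sizes at each level:
Level 0: 4194304
Level 1: 1048576
Level 2: 262144
Level 3: 65536
Level 4: 16384
Level 5: 4096
Level 6: 1024
Level 7: 256
Level 8: 64
Level 9: 16
Level 10: 4
Level 11: 1

The root is level 0 and the size-1 base case is level 11 (the tree spans levels 0 through 11, i.e. 12 levels counting the root), so the depth is the number of divisions: log_4(4194304) = 11

The recursion tree depth is log_4(4194304) = 11. At each level, the problem size is divided by 4, so it takes 11 divisions to reduce to a base case of size 1. The algorithm makes 4 recursive calls at each level.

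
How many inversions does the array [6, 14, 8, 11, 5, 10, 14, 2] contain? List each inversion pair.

Finding inversions in [6, 14, 8, 11, 5, 10, 14, 2]:

(0, 4): arr[0]=6 > arr[4]=5
(0, 7): arr[0]=6 > arr[7]=2
(1, 2): arr[1]=14 > arr[2]=8
(1, 3): arr[1]=14 > arr[3]=11
(1, 4): arr[1]=14 > arr[4]=5
(1, 5): arr[1]=14 > arr[5]=10
(1, 7): arr[1]=14 > arr[7]=2
(2, 4): arr[2]=8 > arr[4]=5
(2, 7): arr[2]=8 > arr[7]=2
(3, 4): arr[3]=11 > arr[4]=5
(3, 5): arr[3]=11 > arr[5]=10
(3, 7): arr[3]=11 > arr[7]=2
(4, 7): arr[4]=5 > arr[7]=2
(5, 7): arr[5]=10 > arr[7]=2
(6, 7): arr[6]=14 > arr[7]=2

Total inversions: 15

The array has 15 inversion(s): (0,4), (0,7), (1,2), (1,3), (1,4), (1,5), (1,7), (2,4), (2,7), (3,4), (3,5), (3,7), (4,7), (5,7), (6,7). Each pair (i,j) satisfies i < j and arr[i] > arr[j].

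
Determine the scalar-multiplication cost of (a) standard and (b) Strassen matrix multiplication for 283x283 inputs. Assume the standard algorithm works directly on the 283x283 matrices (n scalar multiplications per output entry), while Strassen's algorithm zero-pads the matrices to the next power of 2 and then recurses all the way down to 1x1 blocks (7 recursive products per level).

Matrix multiplication for 283x283 matrices:

Strassen's algorithm requires power-of-2 dimensions. Pad 283x283 to 512x512 (next power of 2).

Standard algorithm: 283^3 = 22665187 multiplications
Strassen's algorithm: 7^(log2(512)) = 7^9 = 40353607 multiplications
Difference: 22665187 - 40353607 = -17688420 (Strassen uses MORE here due to padding overhead — for small or just-over-power-of-2 n, padding can outweigh the per-level savings)

Standard: 22665187 multiplications (283^3). Strassen: 40353607 multiplications (7^9, after padding to 512x512). Strassen reduces 8 recursive multiplications to 7 at each level.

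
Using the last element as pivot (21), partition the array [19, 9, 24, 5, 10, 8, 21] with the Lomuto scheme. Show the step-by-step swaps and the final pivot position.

Lomuto partition with pivot = 21:

Initial array: [19, 9, 24, 5, 10, 8, 21]

arr[0]=19 <= 21: swap with position 0, array becomes [19, 9, 24, 5, 10, 8, 21]
arr[1]=9 <= 21: swap with position 1, array becomes [19, 9, 24, 5, 10, 8, 21]
arr[2]=24 > 21: no swap
arr[3]=5 <= 21: swap with position 2, array becomes [19, 9, 5, 24, 10, 8, 21]
arr[4]=10 <= 21: swap with position 3, array becomes [19, 9, 5, 10, 24, 8, 21]
arr[5]=8 <= 21: swap with position 4, array becomes [19, 9, 5, 10, 8, 24, 21]

Place pivot at position 5: [19, 9, 5, 10, 8, 21, 24]
Pivot position: 5

After partitioning with pivot 21, the array becomes [19, 9, 5, 10, 8, 21, 24]. The pivot is placed at index 5. All elements to the left of the pivot are <= 21, and all elements to the right are > 21.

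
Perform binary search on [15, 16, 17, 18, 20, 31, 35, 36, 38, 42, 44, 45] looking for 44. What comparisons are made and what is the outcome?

Binary search for 44 in [15, 16, 17, 18, 20, 31, 35, 36, 38, 42, 44, 45]:

lo=0, hi=11, mid=5, arr[mid]=31 -> 31 < 44, search right half
lo=6, hi=11, mid=8, arr[mid]=38 -> 38 < 44, search right half
lo=9, hi=11, mid=10, arr[mid]=44 -> Found target at index 10!

Binary search finds 44 at index 10 after 3 comparisons. The search repeatedly halves the search space by comparing with the middle element.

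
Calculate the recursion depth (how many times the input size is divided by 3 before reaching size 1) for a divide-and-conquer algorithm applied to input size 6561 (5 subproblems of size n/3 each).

For divide and conquer with division factor 3:

Problem sizes at each level:
Level 0: 6561
Level 1: 2187
Level 2: 729
Level 3: 243
Level 4: 81
Level 5: 27
Level 6: 9
Level 7: 3
Level 8: 1

The root is level 0 and the size-1 base case is level 8 (the tree spans levels 0 through 8, i.e. 9 levels counting the root), so the depth is the number of divisions: log_3(6561) = 8

The recursion tree depth is log_3(6561) = 8. At each level, the problem size is divided by 3, so it takes 8 divisions to reduce to a base case of size 1. The algorithm makes 5 recursive calls at each level.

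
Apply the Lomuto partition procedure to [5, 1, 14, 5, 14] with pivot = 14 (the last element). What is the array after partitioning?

Lomuto partition with pivot = 14:

Initial array: [5, 1, 14, 5, 14]

arr[0]=5 <= 14: swap with position 0, array becomes [5, 1, 14, 5, 14]
arr[1]=1 <= 14: swap with position 1, array becomes [5, 1, 14, 5, 14]
arr[2]=14 <= 14: swap with position 2, array becomes [5, 1, 14, 5, 14]
arr[3]=5 <= 14: swap with position 3, array becomes [5, 1, 14, 5, 14]

Place pivot at position 4: [5, 1, 14, 5, 14]
Pivot position: 4

After partitioning with pivot 14, the array becomes [5, 1, 14, 5, 14]. The pivot is placed at index 4. All elements to the left of the pivot are <= 14, and all elements to the right are > 14.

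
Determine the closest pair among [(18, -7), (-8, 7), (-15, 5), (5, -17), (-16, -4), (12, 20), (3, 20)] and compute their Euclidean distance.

Computing all pairwise distances among 7 points:

d((18, -7), (-8, 7)) = 29.5296
d((18, -7), (-15, 5)) = 35.1141
d((18, -7), (5, -17)) = 16.4012
d((18, -7), (-16, -4)) = 34.1321
d((18, -7), (12, 20)) = 27.6586
d((18, -7), (3, 20)) = 30.8869
d((-8, 7), (-15, 5)) = 7.2801 <-- minimum
d((-8, 7), (5, -17)) = 27.2947
d((-8, 7), (-16, -4)) = 13.6015
d((-8, 7), (12, 20)) = 23.8537
d((-8, 7), (3, 20)) = 17.0294
d((-15, 5), (5, -17)) = 29.7321
d((-15, 5), (-16, -4)) = 9.0554
d((-15, 5), (12, 20)) = 30.8869
d((-15, 5), (3, 20)) = 23.4307
d((5, -17), (-16, -4)) = 24.6982
d((5, -17), (12, 20)) = 37.6563
d((5, -17), (3, 20)) = 37.054
d((-16, -4), (12, 20)) = 36.8782
d((-16, -4), (3, 20)) = 30.6105
d((12, 20), (3, 20)) = 9.0

Closest pair: (-8, 7) and (-15, 5) with distance 7.2801

The closest pair is (-8, 7) and (-15, 5) with Euclidean distance 7.2801. For 7 points, brute-force pairwise comparison is shown above. For large n, the divide-and-conquer algorithm (sort by x, recurse on halves, check the dividing strip) achieves O(n log n).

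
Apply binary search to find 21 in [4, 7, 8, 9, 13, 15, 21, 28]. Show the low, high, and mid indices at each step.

Binary search for 21 in [4, 7, 8, 9, 13, 15, 21, 28]:

lo=0, hi=7, mid=3, arr[mid]=9 -> 9 < 21, search right half
lo=4, hi=7, mid=5, arr[mid]=15 -> 15 < 21, search right half
lo=6, hi=7, mid=6, arr[mid]=21 -> Found target at index 6!

Binary search finds 21 at index 6 after 3 comparisons. The search repeatedly halves the search space by comparing with the middle element.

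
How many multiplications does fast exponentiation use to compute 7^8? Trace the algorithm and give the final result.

Computing 7^8 by squaring (build up from 7^1; each line after the first costs one multiplication):

7^1 = 7
7^2 = (7^1)^2 = 7^2 = 49
7^4 = (7^2)^2 = 49^2 = 2401
7^8 = (7^4)^2 = 2401^2 = 5764801

Result: 5764801
Multiplications needed: 3 (3 lines after 7^1)

7^8 = 5764801. Using exponentiation by squaring, this requires 3 multiplications. The key idea: if the exponent is even, square the half-power; if odd, multiply by the base once.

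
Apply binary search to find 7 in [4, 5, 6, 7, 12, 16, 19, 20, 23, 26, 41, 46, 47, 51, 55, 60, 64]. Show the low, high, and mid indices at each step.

Binary search for 7 in [4, 5, 6, 7, 12, 16, 19, 20, 23, 26, 41, 46, 47, 51, 55, 60, 64]:

lo=0, hi=16, mid=8, arr[mid]=23 -> 23 > 7, search left half
lo=0, hi=7, mid=3, arr[mid]=7 -> Found target at index 3!

Binary search finds 7 at index 3 after 2 comparisons. The search repeatedly halves the search space by comparing with the middle element.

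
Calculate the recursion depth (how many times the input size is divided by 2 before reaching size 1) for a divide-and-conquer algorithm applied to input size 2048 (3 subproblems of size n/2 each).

For divide and conquer with division factor 2:

Problem sizes at each level:
Level 0: 2048
Level 1: 1024
Level 2: 512
Level 3: 256
Level 4: 128
Level 5: 64
Level 6: 32
Level 7: 16
Level 8: 8
Level 9: 4
Level 10: 2
Level 11: 1

The root is level 0 and the size-1 base case is level 11 (the tree spans levels 0 through 11, i.e. 12 levels counting the root), so the depth is the number of divisions: log_2(2048) = 11

The recursion tree depth is log_2(2048) = 11. At each level, the problem size is divided by 2, so it takes 11 divisions to reduce to a base case of size 1. The algorithm makes 3 recursive calls at each level.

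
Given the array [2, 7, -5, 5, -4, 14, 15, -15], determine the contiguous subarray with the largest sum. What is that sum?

Using Kadane's algorithm on [2, 7, -5, 5, -4, 14, 15, -15]:

Scanning through the array:
Position 1 (value 7): max_ending_here = 9, max_so_far = 9
Position 2 (value -5): max_ending_here = 4, max_so_far = 9
Position 3 (value 5): max_ending_here = 9, max_so_far = 9
Position 4 (value -4): max_ending_here = 5, max_so_far = 9
Position 5 (value 14): max_ending_here = 19, max_so_far = 19
Position 6 (value 15): max_ending_here = 34, max_so_far = 34
Position 7 (value -15): max_ending_here = 19, max_so_far = 34

Maximum subarray: [2, 7, -5, 5, -4, 14, 15]
Maximum sum: 34

The maximum subarray is [2, 7, -5, 5, -4, 14, 15] with sum 34. This subarray runs from index 0 to index 6.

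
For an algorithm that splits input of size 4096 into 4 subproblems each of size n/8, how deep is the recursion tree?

For divide and conquer with division factor 8:

Problem sizes at each level:
Level 0: 4096
Level 1: 512
Level 2: 64
Level 3: 8
Level 4: 1

The root is level 0 and the size-1 base case is level 4 (the tree spans levels 0 through 4, i.e. 5 levels counting the root), so the depth is the number of divisions: log_8(4096) = 4

The recursion tree depth is log_8(4096) = 4. At each level, the problem size is divided by 8, so it takes 4 divisions to reduce to a base case of size 1. The algorithm makes 4 recursive calls at each level.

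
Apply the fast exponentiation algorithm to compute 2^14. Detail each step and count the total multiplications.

Computing 2^14 by squaring (build up from 2^1; each line after the first costs one multiplication):

2^1 = 2
2^2 = (2^1)^2 = 2^2 = 4
2^3 = 2 * 2^2 = 2 * 4 = 8
2^6 = (2^3)^2 = 8^2 = 64
2^7 = 2 * 2^6 = 2 * 64 = 128
2^14 = (2^7)^2 = 128^2 = 16384

Result: 16384
Multiplications needed: 5 (5 lines after 2^1)

2^14 = 16384. Using exponentiation by squaring, this requires 5 multiplications. The key idea: if the exponent is even, square the half-power; if odd, multiply by the base once.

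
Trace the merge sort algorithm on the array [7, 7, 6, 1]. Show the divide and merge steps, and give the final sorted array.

Merge sort trace:

Split: [7, 7, 6, 1] -> [7, 7] and [6, 1]
  Split: [7, 7] -> [7] and [7]
  Merge: [7] + [7] -> [7, 7]
  Split: [6, 1] -> [6] and [1]
  Merge: [6] + [1] -> [1, 6]
Merge: [7, 7] + [1, 6] -> [1, 6, 7, 7]

Final sorted array: [1, 6, 7, 7]

The merge sort proceeds by recursively splitting the array and merging sorted halves.
After all merges, the sorted array is [1, 6, 7, 7].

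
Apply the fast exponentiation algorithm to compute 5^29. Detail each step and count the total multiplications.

Computing 5^29 by squaring (build up from 5^1; each line after the first costs one multiplication):

5^1 = 5
5^2 = (5^1)^2 = 5^2 = 25
5^3 = 5 * 5^2 = 5 * 25 = 125
5^6 = (5^3)^2 = 125^2 = 15625
5^7 = 5 * 5^6 = 5 * 15625 = 78125
5^14 = (5^7)^2 = 78125^2 = 6103515625
5^28 = (5^14)^2 = 6103515625^2 = 37252902984619140625
5^29 = 5 * 5^28 = 5 * 37252902984619140625 = 186264514923095703125

Result: 186264514923095703125
Multiplications needed: 7 (7 lines after 5^1)

5^29 = 186264514923095703125. Using exponentiation by squaring, this requires 7 multiplications. The key idea: if the exponent is even, square the half-power; if odd, multiply by the base once.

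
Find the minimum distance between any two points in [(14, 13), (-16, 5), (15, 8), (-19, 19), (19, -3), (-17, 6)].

Computing all pairwise distances among 6 points:

d((14, 13), (-16, 5)) = 31.0483
d((14, 13), (15, 8)) = 5.099
d((14, 13), (-19, 19)) = 33.541
d((14, 13), (19, -3)) = 16.7631
d((14, 13), (-17, 6)) = 31.7805
d((-16, 5), (15, 8)) = 31.1448
d((-16, 5), (-19, 19)) = 14.3178
d((-16, 5), (19, -3)) = 35.9026
d((-16, 5), (-17, 6)) = 1.4142 <-- minimum
d((15, 8), (-19, 19)) = 35.7351
d((15, 8), (19, -3)) = 11.7047
d((15, 8), (-17, 6)) = 32.0624
d((-19, 19), (19, -3)) = 43.909
d((-19, 19), (-17, 6)) = 13.1529
d((19, -3), (-17, 6)) = 37.108

Closest pair: (-16, 5) and (-17, 6) with distance 1.4142

The closest pair is (-16, 5) and (-17, 6) with Euclidean distance 1.4142. For 6 points, brute-force pairwise comparison is shown above. For large n, the divide-and-conquer algorithm (sort by x, recurse on halves, check the dividing strip) achieves O(n log n).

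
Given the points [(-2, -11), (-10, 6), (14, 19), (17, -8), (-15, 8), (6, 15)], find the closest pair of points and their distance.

Computing all pairwise distances among 6 points:

d((-2, -11), (-10, 6)) = 18.7883
d((-2, -11), (14, 19)) = 34.0
d((-2, -11), (17, -8)) = 19.2354
d((-2, -11), (-15, 8)) = 23.0217
d((-2, -11), (6, 15)) = 27.2029
d((-10, 6), (14, 19)) = 27.2947
d((-10, 6), (17, -8)) = 30.4138
d((-10, 6), (-15, 8)) = 5.3852 <-- minimum
d((-10, 6), (6, 15)) = 18.3576
d((14, 19), (17, -8)) = 27.1662
d((14, 19), (-15, 8)) = 31.0161
d((14, 19), (6, 15)) = 8.9443
d((17, -8), (-15, 8)) = 35.7771
d((17, -8), (6, 15)) = 25.4951
d((-15, 8), (6, 15)) = 22.1359

Closest pair: (-10, 6) and (-15, 8) with distance 5.3852

The closest pair is (-10, 6) and (-15, 8) with Euclidean distance 5.3852. For 6 points, brute-force pairwise comparison is shown above. For large n, the divide-and-conquer algorithm (sort by x, recurse on halves, check the dividing strip) achieves O(n log n).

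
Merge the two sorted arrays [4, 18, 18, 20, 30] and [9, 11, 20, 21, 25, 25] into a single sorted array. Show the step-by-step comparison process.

Merging process:

Compare 4 vs 9: take 4 from left. Merged: [4]
Compare 18 vs 9: take 9 from right. Merged: [4, 9]
Compare 18 vs 11: take 11 from right. Merged: [4, 9, 11]
Compare 18 vs 20: take 18 from left. Merged: [4, 9, 11, 18]
Compare 18 vs 20: take 18 from left. Merged: [4, 9, 11, 18, 18]
Compare 20 vs 20: take 20 from left. Merged: [4, 9, 11, 18, 18, 20]
Compare 30 vs 20: take 20 from right. Merged: [4, 9, 11, 18, 18, 20, 20]
Compare 30 vs 21: take 21 from right. Merged: [4, 9, 11, 18, 18, 20, 20, 21]
Compare 30 vs 25: take 25 from right. Merged: [4, 9, 11, 18, 18, 20, 20, 21, 25]
Compare 30 vs 25: take 25 from right. Merged: [4, 9, 11, 18, 18, 20, 20, 21, 25, 25]
Append remaining from left: [30]. Merged: [4, 9, 11, 18, 18, 20, 20, 21, 25, 25, 30]

Final merged array: [4, 9, 11, 18, 18, 20, 20, 21, 25, 25, 30]
Total comparisons: 10

The merged array is [4, 9, 11, 18, 18, 20, 20, 21, 25, 25, 30], requiring 10 comparisons. The merge step runs in O(n) time where n is the total number of elements.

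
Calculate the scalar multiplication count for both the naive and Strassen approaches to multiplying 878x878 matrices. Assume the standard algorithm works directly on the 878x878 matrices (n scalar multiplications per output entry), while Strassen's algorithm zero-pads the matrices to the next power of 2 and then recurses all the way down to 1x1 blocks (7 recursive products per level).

Matrix multiplication for 878x878 matrices:

Strassen's algorithm requires power-of-2 dimensions. Pad 878x878 to 1024x1024 (next power of 2).

Standard algorithm: 878^3 = 676836152 multiplications
Strassen's algorithm: 7^(log2(1024)) = 7^10 = 282475249 multiplications
Savings: 676836152 - 282475249 = 394360903 multiplications

Standard: 676836152 multiplications (878^3). Strassen: 282475249 multiplications (7^10, after padding to 1024x1024). Strassen reduces 8 recursive multiplications to 7 at each level.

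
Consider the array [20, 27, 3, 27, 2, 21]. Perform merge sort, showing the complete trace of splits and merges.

Merge sort trace:

Split: [20, 27, 3, 27, 2, 21] -> [20, 27, 3] and [27, 2, 21]
  Split: [20, 27, 3] -> [20] and [27, 3]
    Split: [27, 3] -> [27] and [3]
    Merge: [27] + [3] -> [3, 27]
  Merge: [20] + [3, 27] -> [3, 20, 27]
  Split: [27, 2, 21] -> [27] and [2, 21]
    Split: [2, 21] -> [2] and [21]
    Merge: [2] + [21] -> [2, 21]
  Merge: [27] + [2, 21] -> [2, 21, 27]
Merge: [3, 20, 27] + [2, 21, 27] -> [2, 3, 20, 21, 27, 27]

Final sorted array: [2, 3, 20, 21, 27, 27]

The merge sort proceeds by recursively splitting the array and merging sorted halves.
After all merges, the sorted array is [2, 3, 20, 21, 27, 27].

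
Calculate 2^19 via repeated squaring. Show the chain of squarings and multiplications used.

Computing 2^19 by squaring (build up from 2^1; each line after the first costs one multiplication):

2^1 = 2
2^2 = (2^1)^2 = 2^2 = 4
2^4 = (2^2)^2 = 4^2 = 16
2^8 = (2^4)^2 = 16^2 = 256
2^9 = 2 * 2^8 = 2 * 256 = 512
2^18 = (2^9)^2 = 512^2 = 262144
2^19 = 2 * 2^18 = 2 * 262144 = 524288

Result: 524288
Multiplications needed: 6 (6 lines after 2^1)

2^19 = 524288. Using exponentiation by squaring, this requires 6 multiplications. The key idea: if the exponent is even, square the half-power; if odd, multiply by the base once.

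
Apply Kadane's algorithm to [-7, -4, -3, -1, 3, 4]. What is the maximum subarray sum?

Using Kadane's algorithm on [-7, -4, -3, -1, 3, 4]:

Scanning through the array:
Position 1 (value -4): max_ending_here = -4, max_so_far = -4
Position 2 (value -3): max_ending_here = -3, max_so_far = -3
Position 3 (value -1): max_ending_here = -1, max_so_far = -1
Position 4 (value 3): max_ending_here = 3, max_so_far = 3
Position 5 (value 4): max_ending_here = 7, max_so_far = 7

Maximum subarray: [3, 4]
Maximum sum: 7

The maximum subarray is [3, 4] with sum 7. This subarray runs from index 4 to index 5.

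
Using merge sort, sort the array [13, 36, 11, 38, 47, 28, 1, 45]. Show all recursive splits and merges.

Merge sort trace:

Split: [13, 36, 11, 38, 47, 28, 1, 45] -> [13, 36, 11, 38] and [47, 28, 1, 45]
  Split: [13, 36, 11, 38] -> [13, 36] and [11, 38]
    Split: [13, 36] -> [13] and [36]
    Merge: [13] + [36] -> [13, 36]
    Split: [11, 38] -> [11] and [38]
    Merge: [11] + [38] -> [11, 38]
  Merge: [13, 36] + [11, 38] -> [11, 13, 36, 38]
  Split: [47, 28, 1, 45] -> [47, 28] and [1, 45]
    Split: [47, 28] -> [47] and [28]
    Merge: [47] + [28] -> [28, 47]
    Split: [1, 45] -> [1] and [45]
    Merge: [1] + [45] -> [1, 45]
  Merge: [28, 47] + [1, 45] -> [1, 28, 45, 47]
Merge: [11, 13, 36, 38] + [1, 28, 45, 47] -> [1, 11, 13, 28, 36, 38, 45, 47]

Final sorted array: [1, 11, 13, 28, 36, 38, 45, 47]

The merge sort proceeds by recursively splitting the array and merging sorted halves.
After all merges, the sorted array is [1, 11, 13, 28, 36, 38, 45, 47].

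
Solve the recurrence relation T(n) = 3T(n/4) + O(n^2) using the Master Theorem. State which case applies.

Master Theorem for T(n) = 3T(n/4) + O(n^2):

a = 3, b = 4, c = 2
log_b(a) = log_4(3) = 0.7925

Case 3: c = 2 > log_4(3) = 0.7925
T(n) = O(n^2) = O(n^2)

For T(n) = 3T(n/4) + O(n^2): log_4(3) = 0.7925. This is Case 3 of the Master Theorem (c > log_b(a), work dominated by root), giving O(n^2).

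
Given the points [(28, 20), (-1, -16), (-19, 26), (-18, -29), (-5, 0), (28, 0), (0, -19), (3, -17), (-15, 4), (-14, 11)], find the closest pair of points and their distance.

Computing all pairwise distances among 10 points:

d((28, 20), (-1, -16)) = 46.2277
d((28, 20), (-19, 26)) = 47.3814
d((28, 20), (-18, -29)) = 67.2086
d((28, 20), (-5, 0)) = 38.5876
d((28, 20), (28, 0)) = 20.0
d((28, 20), (0, -19)) = 48.0104
d((28, 20), (3, -17)) = 44.6542
d((28, 20), (-15, 4)) = 45.8803
d((28, 20), (-14, 11)) = 42.9535
d((-1, -16), (-19, 26)) = 45.6946
d((-1, -16), (-18, -29)) = 21.4009
d((-1, -16), (-5, 0)) = 16.4924
d((-1, -16), (28, 0)) = 33.121
d((-1, -16), (0, -19)) = 3.1623 <-- minimum
d((-1, -16), (3, -17)) = 4.1231
d((-1, -16), (-15, 4)) = 24.4131
d((-1, -16), (-14, 11)) = 29.9666
d((-19, 26), (-18, -29)) = 55.0091
d((-19, 26), (-5, 0)) = 29.5296
d((-19, 26), (28, 0)) = 53.7122
d((-19, 26), (0, -19)) = 48.8467
d((-19, 26), (3, -17)) = 48.3011
d((-19, 26), (-15, 4)) = 22.3607
d((-19, 26), (-14, 11)) = 15.8114
d((-18, -29), (-5, 0)) = 31.7805
d((-18, -29), (28, 0)) = 54.3783
d((-18, -29), (0, -19)) = 20.5913
d((-18, -29), (3, -17)) = 24.1868
d((-18, -29), (-15, 4)) = 33.1361
d((-18, -29), (-14, 11)) = 40.1995
d((-5, 0), (28, 0)) = 33.0
d((-5, 0), (0, -19)) = 19.6469
d((-5, 0), (3, -17)) = 18.7883
d((-5, 0), (-15, 4)) = 10.7703
d((-5, 0), (-14, 11)) = 14.2127
d((28, 0), (0, -19)) = 33.8378
d((28, 0), (3, -17)) = 30.2324
d((28, 0), (-15, 4)) = 43.1856
d((28, 0), (-14, 11)) = 43.4166
d((0, -19), (3, -17)) = 3.6056
d((0, -19), (-15, 4)) = 27.4591
d((0, -19), (-14, 11)) = 33.1059
d((3, -17), (-15, 4)) = 27.6586
d((3, -17), (-14, 11)) = 32.7567
d((-15, 4), (-14, 11)) = 7.0711

Closest pair: (-1, -16) and (0, -19) with distance 3.1623

The closest pair is (-1, -16) and (0, -19) with Euclidean distance 3.1623. For 10 points, brute-force pairwise comparison is shown above. For large n, the divide-and-conquer algorithm (sort by x, recurse on halves, check the dividing strip) achieves O(n log n).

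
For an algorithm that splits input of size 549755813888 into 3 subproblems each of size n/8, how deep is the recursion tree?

For divide and conquer with division factor 8:

Problem sizes at each level:
Level 0: 549755813888
Level 1: 68719476736
Level 2: 8589934592
Level 3: 1073741824
Level 4: 134217728
Level 5: 16777216
Level 6: 2097152
Level 7: 262144
Level 8: 32768
Level 9: 4096
Level 10: 512
Level 11: 64
Level 12: 8
Level 13: 1

The root is level 0 and the size-1 base case is level 13 (the tree spans levels 0 through 13, i.e. 14 levels counting the root), so the depth is the number of divisions: log_8(549755813888) = 13

The recursion tree depth is log_8(549755813888) = 13. At each level, the problem size is divided by 8, so it takes 13 divisions to reduce to a base case of size 1. The algorithm makes 3 recursive calls at each level.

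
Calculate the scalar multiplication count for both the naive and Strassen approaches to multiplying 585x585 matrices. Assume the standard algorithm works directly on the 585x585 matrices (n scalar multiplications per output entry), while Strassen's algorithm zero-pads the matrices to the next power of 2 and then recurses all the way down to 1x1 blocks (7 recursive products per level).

Matrix multiplication for 585x585 matrices:

Strassen's algorithm requires power-of-2 dimensions. Pad 585x585 to 1024x1024 (next power of 2).

Standard algorithm: 585^3 = 200201625 multiplications
Strassen's algorithm: 7^(log2(1024)) = 7^10 = 282475249 multiplications
Difference: 200201625 - 282475249 = -82273624 (Strassen uses MORE here due to padding overhead — for small or just-over-power-of-2 n, padding can outweigh the per-level savings)

Standard: 200201625 multiplications (585^3). Strassen: 282475249 multiplications (7^10, after padding to 1024x1024). Strassen reduces 8 recursive multiplications to 7 at each level.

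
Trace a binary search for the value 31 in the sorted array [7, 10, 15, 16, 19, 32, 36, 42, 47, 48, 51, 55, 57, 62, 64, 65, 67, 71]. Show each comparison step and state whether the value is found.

Binary search for 31 in [7, 10, 15, 16, 19, 32, 36, 42, 47, 48, 51, 55, 57, 62, 64, 65, 67, 71]:

lo=0, hi=17, mid=8, arr[mid]=47 -> 47 > 31, search left half
lo=0, hi=7, mid=3, arr[mid]=16 -> 16 < 31, search right half
lo=4, hi=7, mid=5, arr[mid]=32 -> 32 > 31, search left half
lo=4, hi=4, mid=4, arr[mid]=19 -> 19 < 31, search right half
lo=5 > hi=4, target 31 not found

Binary search determines that 31 is not in the array after 4 comparisons. The search space was exhausted without finding the target.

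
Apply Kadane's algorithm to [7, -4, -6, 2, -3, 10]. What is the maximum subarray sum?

Using Kadane's algorithm on [7, -4, -6, 2, -3, 10]:

Scanning through the array:
Position 1 (value -4): max_ending_here = 3, max_so_far = 7
Position 2 (value -6): max_ending_here = -3, max_so_far = 7
Position 3 (value 2): max_ending_here = 2, max_so_far = 7
Position 4 (value -3): max_ending_here = -1, max_so_far = 7
Position 5 (value 10): max_ending_here = 10, max_so_far = 10

Maximum subarray: [10]
Maximum sum: 10

The maximum subarray is [10] with sum 10. This subarray runs from index 5 to index 5.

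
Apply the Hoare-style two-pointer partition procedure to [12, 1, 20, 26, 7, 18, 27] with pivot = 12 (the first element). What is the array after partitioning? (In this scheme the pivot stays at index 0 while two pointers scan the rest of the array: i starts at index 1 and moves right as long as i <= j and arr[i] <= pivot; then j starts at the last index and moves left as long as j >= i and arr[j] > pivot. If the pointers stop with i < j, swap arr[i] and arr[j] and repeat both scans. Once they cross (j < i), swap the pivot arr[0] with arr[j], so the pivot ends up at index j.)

Hoare-style two-pointer partition with pivot = 12:

Initial array: [12, 1, 20, 26, 7, 18, 27]

Pointers start at i = 1, j = 6.
i stops at index 2 (arr[2]=20 > 12), j stops at index 4 (arr[4]=7 <= 12): swap arr[2] and arr[4], array becomes [12, 1, 7, 26, 20, 18, 27]
i ends at 3, j ends at 2: the pointers have crossed (j < i), so scanning stops.

Swap pivot arr[0] with arr[2] to place pivot at position 2: [7, 1, 12, 26, 20, 18, 27]
Pivot position: 2

After partitioning with pivot 12, the array becomes [7, 1, 12, 26, 20, 18, 27]. The pivot is placed at index 2. All elements to the left of the pivot are <= 12, and all elements to the right are > 12.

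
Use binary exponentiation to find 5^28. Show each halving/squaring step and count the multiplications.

Computing 5^28 by squaring (build up from 5^1; each line after the first costs one multiplication):

5^1 = 5
5^2 = (5^1)^2 = 5^2 = 25
5^3 = 5 * 5^2 = 5 * 25 = 125
5^6 = (5^3)^2 = 125^2 = 15625
5^7 = 5 * 5^6 = 5 * 15625 = 78125
5^14 = (5^7)^2 = 78125^2 = 6103515625
5^28 = (5^14)^2 = 6103515625^2 = 37252902984619140625

Result: 37252902984619140625
Multiplications needed: 6 (6 lines after 5^1)

5^28 = 37252902984619140625. Using exponentiation by squaring, this requires 6 multiplications. The key idea: if the exponent is even, square the half-power; if odd, multiply by the base once.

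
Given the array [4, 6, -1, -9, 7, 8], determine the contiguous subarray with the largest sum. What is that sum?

Using Kadane's algorithm on [4, 6, -1, -9, 7, 8]:

Scanning through the array:
Position 1 (value 6): max_ending_here = 10, max_so_far = 10
Position 2 (value -1): max_ending_here = 9, max_so_far = 10
Position 3 (value -9): max_ending_here = 0, max_so_far = 10
Position 4 (value 7): max_ending_here = 7, max_so_far = 10
Position 5 (value 8): max_ending_here = 15, max_so_far = 15

Maximum subarray: [4, 6, -1, -9, 7, 8]
Maximum sum: 15

The maximum subarray is [4, 6, -1, -9, 7, 8] with sum 15. This subarray runs from index 0 to index 5.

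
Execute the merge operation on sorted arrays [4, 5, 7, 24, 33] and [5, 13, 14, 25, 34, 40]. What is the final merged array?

Merging process:

Compare 4 vs 5: take 4 from left. Merged: [4]
Compare 5 vs 5: take 5 from left. Merged: [4, 5]
Compare 7 vs 5: take 5 from right. Merged: [4, 5, 5]
Compare 7 vs 13: take 7 from left. Merged: [4, 5, 5, 7]
Compare 24 vs 13: take 13 from right. Merged: [4, 5, 5, 7, 13]
Compare 24 vs 14: take 14 from right. Merged: [4, 5, 5, 7, 13, 14]
Compare 24 vs 25: take 24 from left. Merged: [4, 5, 5, 7, 13, 14, 24]
Compare 33 vs 25: take 25 from right. Merged: [4, 5, 5, 7, 13, 14, 24, 25]
Compare 33 vs 34: take 33 from left. Merged: [4, 5, 5, 7, 13, 14, 24, 25, 33]
Append remaining from right: [34, 40]. Merged: [4, 5, 5, 7, 13, 14, 24, 25, 33, 34, 40]

Final merged array: [4, 5, 5, 7, 13, 14, 24, 25, 33, 34, 40]
Total comparisons: 9

The merged array is [4, 5, 5, 7, 13, 14, 24, 25, 33, 34, 40], requiring 9 comparisons. The merge step runs in O(n) time where n is the total number of elements.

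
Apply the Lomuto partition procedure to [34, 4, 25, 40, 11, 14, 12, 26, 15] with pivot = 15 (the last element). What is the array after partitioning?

Lomuto partition with pivot = 15:

Initial array: [34, 4, 25, 40, 11, 14, 12, 26, 15]

arr[0]=34 > 15: no swap
arr[1]=4 <= 15: swap with position 0, array becomes [4, 34, 25, 40, 11, 14, 12, 26, 15]
arr[2]=25 > 15: no swap
arr[3]=40 > 15: no swap
arr[4]=11 <= 15: swap with position 1, array becomes [4, 11, 25, 40, 34, 14, 12, 26, 15]
arr[5]=14 <= 15: swap with position 2, array becomes [4, 11, 14, 40, 34, 25, 12, 26, 15]
arr[6]=12 <= 15: swap with position 3, array becomes [4, 11, 14, 12, 34, 25, 40, 26, 15]
arr[7]=26 > 15: no swap

Place pivot at position 4: [4, 11, 14, 12, 15, 25, 40, 26, 34]
Pivot position: 4

After partitioning with pivot 15, the array becomes [4, 11, 14, 12, 15, 25, 40, 26, 34]. The pivot is placed at index 4. All elements to the left of the pivot are <= 15, and all elements to the right are > 15.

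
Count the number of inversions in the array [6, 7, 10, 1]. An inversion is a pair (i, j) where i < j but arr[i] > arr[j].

Finding inversions in [6, 7, 10, 1]:

(0, 3): arr[0]=6 > arr[3]=1
(1, 3): arr[1]=7 > arr[3]=1
(2, 3): arr[2]=10 > arr[3]=1

Total inversions: 3

The array has 3 inversion(s): (0,3), (1,3), (2,3). Each pair (i,j) satisfies i < j and arr[i] > arr[j].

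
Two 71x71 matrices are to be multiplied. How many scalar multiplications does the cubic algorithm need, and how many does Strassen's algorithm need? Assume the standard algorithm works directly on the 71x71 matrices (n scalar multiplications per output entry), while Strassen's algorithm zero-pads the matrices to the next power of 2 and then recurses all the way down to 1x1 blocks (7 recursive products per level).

Matrix multiplication for 71x71 matrices:

Strassen's algorithm requires power-of-2 dimensions. Pad 71x71 to 128x128 (next power of 2).

Standard algorithm: 71^3 = 357911 multiplications
Strassen's algorithm: 7^(log2(128)) = 7^7 = 823543 multiplications
Difference: 357911 - 823543 = -465632 (Strassen uses MORE here due to padding overhead — for small or just-over-power-of-2 n, padding can outweigh the per-level savings)

Standard: 357911 multiplications (71^3). Strassen: 823543 multiplications (7^7, after padding to 128x128). Strassen reduces 8 recursive multiplications to 7 at each level.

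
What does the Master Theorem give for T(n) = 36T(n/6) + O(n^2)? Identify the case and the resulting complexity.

Master Theorem for T(n) = 36T(n/6) + O(n^2):

a = 36, b = 6, c = 2
log_b(a) = log_6(36) = 2.0000

Case 2: c = 2 = log_6(36) = 2.0000
T(n) = O(n^2 log n) = O(n^2 log n)

For T(n) = 36T(n/6) + O(n^2): log_6(36) = 2.0000. This is Case 2 of the Master Theorem (c = log_b(a), equal work at all levels), giving O(n^2 log n).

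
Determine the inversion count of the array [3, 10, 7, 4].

Finding inversions in [3, 10, 7, 4]:

(1, 2): arr[1]=10 > arr[2]=7
(1, 3): arr[1]=10 > arr[3]=4
(2, 3): arr[2]=7 > arr[3]=4

Total inversions: 3

The array has 3 inversion(s): (1,2), (1,3), (2,3). Each pair (i,j) satisfies i < j and arr[i] > arr[j].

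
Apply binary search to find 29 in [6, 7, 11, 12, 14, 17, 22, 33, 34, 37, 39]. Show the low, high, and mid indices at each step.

Binary search for 29 in [6, 7, 11, 12, 14, 17, 22, 33, 34, 37, 39]:

lo=0, hi=10, mid=5, arr[mid]=17 -> 17 < 29, search right half
lo=6, hi=10, mid=8, arr[mid]=34 -> 34 > 29, search left half
lo=6, hi=7, mid=6, arr[mid]=22 -> 22 < 29, search right half
lo=7, hi=7, mid=7, arr[mid]=33 -> 33 > 29, search left half
lo=7 > hi=6, target 29 not found

Binary search determines that 29 is not in the array after 4 comparisons. The search space was exhausted without finding the target.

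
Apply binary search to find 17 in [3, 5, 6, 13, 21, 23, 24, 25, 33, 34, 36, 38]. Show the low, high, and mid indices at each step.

Binary search for 17 in [3, 5, 6, 13, 21, 23, 24, 25, 33, 34, 36, 38]:

lo=0, hi=11, mid=5, arr[mid]=23 -> 23 > 17, search left half
lo=0, hi=4, mid=2, arr[mid]=6 -> 6 < 17, search right half
lo=3, hi=4, mid=3, arr[mid]=13 -> 13 < 17, search right half
lo=4, hi=4, mid=4, arr[mid]=21 -> 21 > 17, search left half
lo=4 > hi=3, target 17 not found

Binary search determines that 17 is not in the array after 4 comparisons. The search space was exhausted without finding the target.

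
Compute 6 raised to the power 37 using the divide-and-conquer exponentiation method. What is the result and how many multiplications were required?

Computing 6^37 by squaring (build up from 6^1; each line after the first costs one multiplication):

6^1 = 6
6^2 = (6^1)^2 = 6^2 = 36
6^4 = (6^2)^2 = 36^2 = 1296
6^8 = (6^4)^2 = 1296^2 = 1679616
6^9 = 6 * 6^8 = 6 * 1679616 = 10077696
6^18 = (6^9)^2 = 10077696^2 = 101559956668416
6^36 = (6^18)^2 = 101559956668416^2 = 10314424798490535546171949056
6^37 = 6 * 6^36 = 6 * 10314424798490535546171949056 = 61886548790943213277031694336

Result: 61886548790943213277031694336
Multiplications needed: 7 (7 lines after 6^1)

6^37 = 61886548790943213277031694336. Using exponentiation by squaring, this requires 7 multiplications. The key idea: if the exponent is even, square the half-power; if odd, multiply by the base once.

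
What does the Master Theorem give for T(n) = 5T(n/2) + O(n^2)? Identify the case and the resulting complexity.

Master Theorem for T(n) = 5T(n/2) + O(n^2):

a = 5, b = 2, c = 2
log_b(a) = log_2(5) = 2.3219

Case 1: c = 2 < log_2(5) = 2.3219
T(n) = O(n^(log_2 5))

For T(n) = 5T(n/2) + O(n^2): log_2(5) = 2.3219. This is Case 1 of the Master Theorem (c < log_b(a), work dominated by leaves), giving O(n^(log_2 5)).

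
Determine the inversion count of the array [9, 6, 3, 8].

Finding inversions in [9, 6, 3, 8]:

(0, 1): arr[0]=9 > arr[1]=6
(0, 2): arr[0]=9 > arr[2]=3
(0, 3): arr[0]=9 > arr[3]=8
(1, 2): arr[1]=6 > arr[2]=3

Total inversions: 4

The array has 4 inversion(s): (0,1), (0,2), (0,3), (1,2). Each pair (i,j) satisfies i < j and arr[i] > arr[j].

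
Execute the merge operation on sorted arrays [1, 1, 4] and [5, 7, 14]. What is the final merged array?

Merging process:

Compare 1 vs 5: take 1 from left. Merged: [1]
Compare 1 vs 5: take 1 from left. Merged: [1, 1]
Compare 4 vs 5: take 4 from left. Merged: [1, 1, 4]
Append remaining from right: [5, 7, 14]. Merged: [1, 1, 4, 5, 7, 14]

Final merged array: [1, 1, 4, 5, 7, 14]
Total comparisons: 3

The merged array is [1, 1, 4, 5, 7, 14], requiring 3 comparisons. The merge step runs in O(n) time where n is the total number of elements.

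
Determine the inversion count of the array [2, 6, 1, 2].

Finding inversions in [2, 6, 1, 2]:

(0, 2): arr[0]=2 > arr[2]=1
(1, 2): arr[1]=6 > arr[2]=1
(1, 3): arr[1]=6 > arr[3]=2

Total inversions: 3

The array has 3 inversion(s): (0,2), (1,2), (1,3). Each pair (i,j) satisfies i < j and arr[i] > arr[j].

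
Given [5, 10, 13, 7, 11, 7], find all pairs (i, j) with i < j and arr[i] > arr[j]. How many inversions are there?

Finding inversions in [5, 10, 13, 7, 11, 7]:

(1, 3): arr[1]=10 > arr[3]=7
(1, 5): arr[1]=10 > arr[5]=7
(2, 3): arr[2]=13 > arr[3]=7
(2, 4): arr[2]=13 > arr[4]=11
(2, 5): arr[2]=13 > arr[5]=7
(4, 5): arr[4]=11 > arr[5]=7

Total inversions: 6

The array has 6 inversion(s): (1,3), (1,5), (2,3), (2,4), (2,5), (4,5). Each pair (i,j) satisfies i < j and arr[i] > arr[j].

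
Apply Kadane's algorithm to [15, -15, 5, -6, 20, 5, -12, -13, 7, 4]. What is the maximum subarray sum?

Using Kadane's algorithm on [15, -15, 5, -6, 20, 5, -12, -13, 7, 4]:

Scanning through the array:
Position 1 (value -15): max_ending_here = 0, max_so_far = 15
Position 2 (value 5): max_ending_here = 5, max_so_far = 15
Position 3 (value -6): max_ending_here = -1, max_so_far = 15
Position 4 (value 20): max_ending_here = 20, max_so_far = 20
Position 5 (value 5): max_ending_here = 25, max_so_far = 25
Position 6 (value -12): max_ending_here = 13, max_so_far = 25
Position 7 (value -13): max_ending_here = 0, max_so_far = 25
Position 8 (value 7): max_ending_here = 7, max_so_far = 25
Position 9 (value 4): max_ending_here = 11, max_so_far = 25

Maximum subarray: [20, 5]
Maximum sum: 25

The maximum subarray is [20, 5] with sum 25. This subarray runs from index 4 to index 5.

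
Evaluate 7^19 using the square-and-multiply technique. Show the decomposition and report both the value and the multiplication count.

Computing 7^19 by squaring (build up from 7^1; each line after the first costs one multiplication):

7^1 = 7
7^2 = (7^1)^2 = 7^2 = 49
7^4 = (7^2)^2 = 49^2 = 2401
7^8 = (7^4)^2 = 2401^2 = 5764801
7^9 = 7 * 7^8 = 7 * 5764801 = 40353607
7^18 = (7^9)^2 = 40353607^2 = 1628413597910449
7^19 = 7 * 7^18 = 7 * 1628413597910449 = 11398895185373143

Result: 11398895185373143
Multiplications needed: 6 (6 lines after 7^1)

7^19 = 11398895185373143. Using exponentiation by squaring, this requires 6 multiplications. The key idea: if the exponent is even, square the half-power; if odd, multiply by the base once.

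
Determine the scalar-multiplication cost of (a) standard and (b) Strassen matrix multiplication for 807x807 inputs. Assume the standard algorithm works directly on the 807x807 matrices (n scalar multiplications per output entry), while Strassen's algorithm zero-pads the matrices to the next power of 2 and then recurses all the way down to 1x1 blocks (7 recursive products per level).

Matrix multiplication for 807x807 matrices:

Strassen's algorithm requires power-of-2 dimensions. Pad 807x807 to 1024x1024 (next power of 2).

Standard algorithm: 807^3 = 525557943 multiplications
Strassen's algorithm: 7^(log2(1024)) = 7^10 = 282475249 multiplications
Savings: 525557943 - 282475249 = 243082694 multiplications

Standard: 525557943 multiplications (807^3). Strassen: 282475249 multiplications (7^10, after padding to 1024x1024). Strassen reduces 8 recursive multiplications to 7 at each level.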